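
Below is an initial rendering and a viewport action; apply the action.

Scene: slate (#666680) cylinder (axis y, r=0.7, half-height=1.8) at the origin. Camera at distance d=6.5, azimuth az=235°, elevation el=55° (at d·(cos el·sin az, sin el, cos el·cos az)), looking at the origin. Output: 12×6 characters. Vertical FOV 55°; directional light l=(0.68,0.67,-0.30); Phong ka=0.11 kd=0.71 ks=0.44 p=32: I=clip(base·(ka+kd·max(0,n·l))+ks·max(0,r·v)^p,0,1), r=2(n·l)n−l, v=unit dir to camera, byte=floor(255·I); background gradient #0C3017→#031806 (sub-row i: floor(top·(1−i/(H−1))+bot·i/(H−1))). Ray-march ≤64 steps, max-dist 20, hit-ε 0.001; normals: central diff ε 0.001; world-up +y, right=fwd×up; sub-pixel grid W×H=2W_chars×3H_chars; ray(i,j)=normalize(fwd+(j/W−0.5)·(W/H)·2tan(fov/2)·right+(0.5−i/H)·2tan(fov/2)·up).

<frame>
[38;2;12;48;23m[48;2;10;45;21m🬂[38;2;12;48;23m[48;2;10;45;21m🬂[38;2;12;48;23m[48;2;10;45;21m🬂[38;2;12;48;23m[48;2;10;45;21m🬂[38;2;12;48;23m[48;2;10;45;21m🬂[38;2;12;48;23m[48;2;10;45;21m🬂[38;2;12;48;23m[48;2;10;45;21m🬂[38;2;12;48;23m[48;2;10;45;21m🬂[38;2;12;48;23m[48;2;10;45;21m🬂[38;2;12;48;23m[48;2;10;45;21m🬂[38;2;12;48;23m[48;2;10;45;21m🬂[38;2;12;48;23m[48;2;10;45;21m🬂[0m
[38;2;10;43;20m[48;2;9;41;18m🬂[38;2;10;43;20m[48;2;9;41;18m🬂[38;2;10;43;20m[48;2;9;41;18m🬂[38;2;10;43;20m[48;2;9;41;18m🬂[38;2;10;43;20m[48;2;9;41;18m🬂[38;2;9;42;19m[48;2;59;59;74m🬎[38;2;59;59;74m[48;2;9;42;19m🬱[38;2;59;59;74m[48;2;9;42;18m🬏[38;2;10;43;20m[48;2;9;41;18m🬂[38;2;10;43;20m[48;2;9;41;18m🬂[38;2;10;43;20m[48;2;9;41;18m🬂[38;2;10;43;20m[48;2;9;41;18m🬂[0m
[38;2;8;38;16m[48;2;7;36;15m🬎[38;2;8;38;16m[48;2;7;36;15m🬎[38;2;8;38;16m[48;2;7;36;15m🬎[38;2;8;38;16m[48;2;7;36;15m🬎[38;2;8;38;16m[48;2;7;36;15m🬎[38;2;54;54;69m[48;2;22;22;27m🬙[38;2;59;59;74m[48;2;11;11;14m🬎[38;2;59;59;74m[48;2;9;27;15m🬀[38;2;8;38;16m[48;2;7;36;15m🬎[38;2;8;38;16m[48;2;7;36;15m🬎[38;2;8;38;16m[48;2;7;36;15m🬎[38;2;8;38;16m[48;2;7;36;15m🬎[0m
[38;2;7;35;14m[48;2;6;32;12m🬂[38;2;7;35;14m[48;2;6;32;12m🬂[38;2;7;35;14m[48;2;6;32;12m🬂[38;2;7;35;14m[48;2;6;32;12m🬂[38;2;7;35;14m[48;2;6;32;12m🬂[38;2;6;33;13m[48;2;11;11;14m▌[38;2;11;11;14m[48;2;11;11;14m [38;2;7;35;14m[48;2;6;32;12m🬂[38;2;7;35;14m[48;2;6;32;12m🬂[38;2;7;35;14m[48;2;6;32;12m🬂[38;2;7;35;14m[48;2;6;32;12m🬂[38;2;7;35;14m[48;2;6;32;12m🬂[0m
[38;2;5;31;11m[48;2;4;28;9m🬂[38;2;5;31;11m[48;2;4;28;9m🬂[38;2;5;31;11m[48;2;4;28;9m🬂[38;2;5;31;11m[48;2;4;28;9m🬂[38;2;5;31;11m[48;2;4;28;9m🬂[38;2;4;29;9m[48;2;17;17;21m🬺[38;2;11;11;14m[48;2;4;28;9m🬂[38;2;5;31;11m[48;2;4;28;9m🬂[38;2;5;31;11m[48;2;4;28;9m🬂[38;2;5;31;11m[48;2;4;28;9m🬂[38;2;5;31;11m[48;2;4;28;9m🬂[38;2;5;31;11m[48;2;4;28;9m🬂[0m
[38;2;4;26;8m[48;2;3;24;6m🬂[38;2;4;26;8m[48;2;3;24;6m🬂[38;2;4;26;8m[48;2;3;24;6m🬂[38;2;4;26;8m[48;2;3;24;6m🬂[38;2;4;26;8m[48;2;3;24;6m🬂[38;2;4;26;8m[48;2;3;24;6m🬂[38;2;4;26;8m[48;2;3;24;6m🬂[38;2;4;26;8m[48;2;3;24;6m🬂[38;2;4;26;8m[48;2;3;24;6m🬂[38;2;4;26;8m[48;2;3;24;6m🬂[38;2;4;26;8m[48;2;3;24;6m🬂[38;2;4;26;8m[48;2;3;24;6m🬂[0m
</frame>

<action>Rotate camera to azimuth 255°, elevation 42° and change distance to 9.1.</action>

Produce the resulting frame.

<frame>
[38;2;12;48;23m[48;2;10;45;21m🬂[38;2;12;48;23m[48;2;10;45;21m🬂[38;2;12;48;23m[48;2;10;45;21m🬂[38;2;12;48;23m[48;2;10;45;21m🬂[38;2;12;48;23m[48;2;10;45;21m🬂[38;2;12;48;23m[48;2;10;45;21m🬂[38;2;12;48;23m[48;2;10;45;21m🬂[38;2;12;48;23m[48;2;10;45;21m🬂[38;2;12;48;23m[48;2;10;45;21m🬂[38;2;12;48;23m[48;2;10;45;21m🬂[38;2;12;48;23m[48;2;10;45;21m🬂[38;2;12;48;23m[48;2;10;45;21m🬂[0m
[38;2;10;43;20m[48;2;9;41;18m🬂[38;2;10;43;20m[48;2;9;41;18m🬂[38;2;10;43;20m[48;2;9;41;18m🬂[38;2;10;43;20m[48;2;9;41;18m🬂[38;2;10;43;20m[48;2;9;41;18m🬂[38;2;10;43;20m[48;2;9;41;18m🬂[38;2;10;43;20m[48;2;9;41;18m🬂[38;2;10;43;20m[48;2;9;41;18m🬂[38;2;10;43;20m[48;2;9;41;18m🬂[38;2;10;43;20m[48;2;9;41;18m🬂[38;2;10;43;20m[48;2;9;41;18m🬂[38;2;10;43;20m[48;2;9;41;18m🬂[0m
[38;2;8;38;16m[48;2;7;36;15m🬎[38;2;8;38;16m[48;2;7;36;15m🬎[38;2;8;38;16m[48;2;7;36;15m🬎[38;2;8;38;16m[48;2;7;36;15m🬎[38;2;8;38;16m[48;2;7;36;15m🬎[38;2;61;61;76m[48;2;9;27;15m🬁[38;2;59;59;75m[48;2;11;11;14m🬂[38;2;8;38;16m[48;2;7;36;15m🬎[38;2;8;38;16m[48;2;7;36;15m🬎[38;2;8;38;16m[48;2;7;36;15m🬎[38;2;8;38;16m[48;2;7;36;15m🬎[38;2;8;38;16m[48;2;7;36;15m🬎[0m
[38;2;7;35;14m[48;2;6;32;12m🬂[38;2;7;35;14m[48;2;6;32;12m🬂[38;2;7;35;14m[48;2;6;32;12m🬂[38;2;7;35;14m[48;2;6;32;12m🬂[38;2;7;35;14m[48;2;6;32;12m🬂[38;2;6;33;13m[48;2;11;11;14m▌[38;2;11;11;14m[48;2;11;11;14m [38;2;7;35;14m[48;2;6;32;12m🬂[38;2;7;35;14m[48;2;6;32;12m🬂[38;2;7;35;14m[48;2;6;32;12m🬂[38;2;7;35;14m[48;2;6;32;12m🬂[38;2;7;35;14m[48;2;6;32;12m🬂[0m
[38;2;5;31;11m[48;2;4;28;9m🬂[38;2;5;31;11m[48;2;4;28;9m🬂[38;2;5;31;11m[48;2;4;28;9m🬂[38;2;5;31;11m[48;2;4;28;9m🬂[38;2;5;31;11m[48;2;4;28;9m🬂[38;2;5;31;11m[48;2;4;28;9m🬂[38;2;11;11;14m[48;2;4;29;9m🬀[38;2;5;31;11m[48;2;4;28;9m🬂[38;2;5;31;11m[48;2;4;28;9m🬂[38;2;5;31;11m[48;2;4;28;9m🬂[38;2;5;31;11m[48;2;4;28;9m🬂[38;2;5;31;11m[48;2;4;28;9m🬂[0m
[38;2;4;26;8m[48;2;3;24;6m🬂[38;2;4;26;8m[48;2;3;24;6m🬂[38;2;4;26;8m[48;2;3;24;6m🬂[38;2;4;26;8m[48;2;3;24;6m🬂[38;2;4;26;8m[48;2;3;24;6m🬂[38;2;4;26;8m[48;2;3;24;6m🬂[38;2;4;26;8m[48;2;3;24;6m🬂[38;2;4;26;8m[48;2;3;24;6m🬂[38;2;4;26;8m[48;2;3;24;6m🬂[38;2;4;26;8m[48;2;3;24;6m🬂[38;2;4;26;8m[48;2;3;24;6m🬂[38;2;4;26;8m[48;2;3;24;6m🬂[0m
</frame>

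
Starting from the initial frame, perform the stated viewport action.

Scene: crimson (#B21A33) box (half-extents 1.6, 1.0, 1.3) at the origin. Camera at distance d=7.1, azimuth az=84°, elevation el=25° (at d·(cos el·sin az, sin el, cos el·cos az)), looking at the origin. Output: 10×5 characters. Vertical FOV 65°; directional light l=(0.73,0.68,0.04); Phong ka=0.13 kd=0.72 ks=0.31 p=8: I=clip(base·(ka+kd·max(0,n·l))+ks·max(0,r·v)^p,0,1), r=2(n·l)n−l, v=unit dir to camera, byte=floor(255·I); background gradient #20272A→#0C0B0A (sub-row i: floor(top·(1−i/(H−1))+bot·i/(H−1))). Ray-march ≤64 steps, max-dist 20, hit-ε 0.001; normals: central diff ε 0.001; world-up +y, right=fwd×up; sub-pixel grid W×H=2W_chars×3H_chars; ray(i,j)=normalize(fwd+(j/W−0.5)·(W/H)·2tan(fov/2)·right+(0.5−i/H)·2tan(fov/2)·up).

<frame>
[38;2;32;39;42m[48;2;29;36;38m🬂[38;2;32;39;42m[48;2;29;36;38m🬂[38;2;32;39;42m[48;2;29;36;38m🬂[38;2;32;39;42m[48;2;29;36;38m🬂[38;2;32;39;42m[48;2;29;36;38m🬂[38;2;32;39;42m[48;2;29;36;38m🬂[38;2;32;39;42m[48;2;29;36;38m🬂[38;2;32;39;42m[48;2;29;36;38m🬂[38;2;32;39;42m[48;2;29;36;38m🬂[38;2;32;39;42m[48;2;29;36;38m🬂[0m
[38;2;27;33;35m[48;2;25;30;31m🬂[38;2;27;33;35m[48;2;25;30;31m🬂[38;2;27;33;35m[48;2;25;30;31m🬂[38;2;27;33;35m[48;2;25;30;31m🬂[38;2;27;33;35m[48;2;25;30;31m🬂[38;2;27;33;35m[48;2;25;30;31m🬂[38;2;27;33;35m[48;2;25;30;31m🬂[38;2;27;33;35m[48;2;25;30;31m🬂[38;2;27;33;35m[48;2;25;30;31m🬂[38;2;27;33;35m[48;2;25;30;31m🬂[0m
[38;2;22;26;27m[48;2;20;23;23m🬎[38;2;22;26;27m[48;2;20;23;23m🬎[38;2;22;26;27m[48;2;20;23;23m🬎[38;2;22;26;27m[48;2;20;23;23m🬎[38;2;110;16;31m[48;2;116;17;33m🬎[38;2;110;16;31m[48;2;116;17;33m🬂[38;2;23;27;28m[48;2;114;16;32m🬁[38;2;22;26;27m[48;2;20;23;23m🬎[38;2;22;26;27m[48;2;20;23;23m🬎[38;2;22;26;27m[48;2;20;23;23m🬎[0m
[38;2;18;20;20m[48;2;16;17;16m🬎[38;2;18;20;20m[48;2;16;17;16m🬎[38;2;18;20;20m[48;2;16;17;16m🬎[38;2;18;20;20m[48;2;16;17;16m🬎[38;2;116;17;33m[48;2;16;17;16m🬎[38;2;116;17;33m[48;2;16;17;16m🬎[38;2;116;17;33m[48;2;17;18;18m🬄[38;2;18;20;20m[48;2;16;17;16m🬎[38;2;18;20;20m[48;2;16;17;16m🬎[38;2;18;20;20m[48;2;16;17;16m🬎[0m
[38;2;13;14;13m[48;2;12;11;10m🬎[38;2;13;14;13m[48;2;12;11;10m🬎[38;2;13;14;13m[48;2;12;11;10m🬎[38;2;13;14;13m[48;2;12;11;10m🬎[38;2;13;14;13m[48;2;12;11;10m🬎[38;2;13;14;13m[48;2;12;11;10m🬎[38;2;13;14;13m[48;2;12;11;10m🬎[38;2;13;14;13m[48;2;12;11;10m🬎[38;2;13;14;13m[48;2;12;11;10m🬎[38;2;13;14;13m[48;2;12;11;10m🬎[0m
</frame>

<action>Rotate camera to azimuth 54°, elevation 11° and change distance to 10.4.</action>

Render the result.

<frame>
[38;2;32;39;42m[48;2;29;36;38m🬂[38;2;32;39;42m[48;2;29;36;38m🬂[38;2;32;39;42m[48;2;29;36;38m🬂[38;2;32;39;42m[48;2;29;36;38m🬂[38;2;32;39;42m[48;2;29;36;38m🬂[38;2;32;39;42m[48;2;29;36;38m🬂[38;2;32;39;42m[48;2;29;36;38m🬂[38;2;32;39;42m[48;2;29;36;38m🬂[38;2;32;39;42m[48;2;29;36;38m🬂[38;2;32;39;42m[48;2;29;36;38m🬂[0m
[38;2;27;33;35m[48;2;25;30;31m🬂[38;2;27;33;35m[48;2;25;30;31m🬂[38;2;27;33;35m[48;2;25;30;31m🬂[38;2;27;33;35m[48;2;25;30;31m🬂[38;2;27;33;35m[48;2;25;30;31m🬂[38;2;27;33;35m[48;2;25;30;31m🬂[38;2;27;33;35m[48;2;25;30;31m🬂[38;2;27;33;35m[48;2;25;30;31m🬂[38;2;27;33;35m[48;2;25;30;31m🬂[38;2;27;33;35m[48;2;25;30;31m🬂[0m
[38;2;22;26;27m[48;2;20;23;23m🬎[38;2;22;26;27m[48;2;20;23;23m🬎[38;2;22;26;27m[48;2;20;23;23m🬎[38;2;22;26;27m[48;2;20;23;23m🬎[38;2;23;27;28m[48;2;28;4;8m🬂[38;2;23;27;28m[48;2;116;17;33m🬂[38;2;116;17;33m[48;2;22;25;26m🬓[38;2;22;26;27m[48;2;20;23;23m🬎[38;2;22;26;27m[48;2;20;23;23m🬎[38;2;22;26;27m[48;2;20;23;23m🬎[0m
[38;2;18;20;20m[48;2;16;17;16m🬎[38;2;18;20;20m[48;2;16;17;16m🬎[38;2;18;20;20m[48;2;16;17;16m🬎[38;2;18;20;20m[48;2;16;17;16m🬎[38;2;18;20;20m[48;2;16;17;16m🬎[38;2;116;17;33m[48;2;16;18;17m🬂[38;2;18;20;20m[48;2;16;17;16m🬎[38;2;18;20;20m[48;2;16;17;16m🬎[38;2;18;20;20m[48;2;16;17;16m🬎[38;2;18;20;20m[48;2;16;17;16m🬎[0m
[38;2;13;14;13m[48;2;12;11;10m🬎[38;2;13;14;13m[48;2;12;11;10m🬎[38;2;13;14;13m[48;2;12;11;10m🬎[38;2;13;14;13m[48;2;12;11;10m🬎[38;2;13;14;13m[48;2;12;11;10m🬎[38;2;13;14;13m[48;2;12;11;10m🬎[38;2;13;14;13m[48;2;12;11;10m🬎[38;2;13;14;13m[48;2;12;11;10m🬎[38;2;13;14;13m[48;2;12;11;10m🬎[38;2;13;14;13m[48;2;12;11;10m🬎[0m
</frame>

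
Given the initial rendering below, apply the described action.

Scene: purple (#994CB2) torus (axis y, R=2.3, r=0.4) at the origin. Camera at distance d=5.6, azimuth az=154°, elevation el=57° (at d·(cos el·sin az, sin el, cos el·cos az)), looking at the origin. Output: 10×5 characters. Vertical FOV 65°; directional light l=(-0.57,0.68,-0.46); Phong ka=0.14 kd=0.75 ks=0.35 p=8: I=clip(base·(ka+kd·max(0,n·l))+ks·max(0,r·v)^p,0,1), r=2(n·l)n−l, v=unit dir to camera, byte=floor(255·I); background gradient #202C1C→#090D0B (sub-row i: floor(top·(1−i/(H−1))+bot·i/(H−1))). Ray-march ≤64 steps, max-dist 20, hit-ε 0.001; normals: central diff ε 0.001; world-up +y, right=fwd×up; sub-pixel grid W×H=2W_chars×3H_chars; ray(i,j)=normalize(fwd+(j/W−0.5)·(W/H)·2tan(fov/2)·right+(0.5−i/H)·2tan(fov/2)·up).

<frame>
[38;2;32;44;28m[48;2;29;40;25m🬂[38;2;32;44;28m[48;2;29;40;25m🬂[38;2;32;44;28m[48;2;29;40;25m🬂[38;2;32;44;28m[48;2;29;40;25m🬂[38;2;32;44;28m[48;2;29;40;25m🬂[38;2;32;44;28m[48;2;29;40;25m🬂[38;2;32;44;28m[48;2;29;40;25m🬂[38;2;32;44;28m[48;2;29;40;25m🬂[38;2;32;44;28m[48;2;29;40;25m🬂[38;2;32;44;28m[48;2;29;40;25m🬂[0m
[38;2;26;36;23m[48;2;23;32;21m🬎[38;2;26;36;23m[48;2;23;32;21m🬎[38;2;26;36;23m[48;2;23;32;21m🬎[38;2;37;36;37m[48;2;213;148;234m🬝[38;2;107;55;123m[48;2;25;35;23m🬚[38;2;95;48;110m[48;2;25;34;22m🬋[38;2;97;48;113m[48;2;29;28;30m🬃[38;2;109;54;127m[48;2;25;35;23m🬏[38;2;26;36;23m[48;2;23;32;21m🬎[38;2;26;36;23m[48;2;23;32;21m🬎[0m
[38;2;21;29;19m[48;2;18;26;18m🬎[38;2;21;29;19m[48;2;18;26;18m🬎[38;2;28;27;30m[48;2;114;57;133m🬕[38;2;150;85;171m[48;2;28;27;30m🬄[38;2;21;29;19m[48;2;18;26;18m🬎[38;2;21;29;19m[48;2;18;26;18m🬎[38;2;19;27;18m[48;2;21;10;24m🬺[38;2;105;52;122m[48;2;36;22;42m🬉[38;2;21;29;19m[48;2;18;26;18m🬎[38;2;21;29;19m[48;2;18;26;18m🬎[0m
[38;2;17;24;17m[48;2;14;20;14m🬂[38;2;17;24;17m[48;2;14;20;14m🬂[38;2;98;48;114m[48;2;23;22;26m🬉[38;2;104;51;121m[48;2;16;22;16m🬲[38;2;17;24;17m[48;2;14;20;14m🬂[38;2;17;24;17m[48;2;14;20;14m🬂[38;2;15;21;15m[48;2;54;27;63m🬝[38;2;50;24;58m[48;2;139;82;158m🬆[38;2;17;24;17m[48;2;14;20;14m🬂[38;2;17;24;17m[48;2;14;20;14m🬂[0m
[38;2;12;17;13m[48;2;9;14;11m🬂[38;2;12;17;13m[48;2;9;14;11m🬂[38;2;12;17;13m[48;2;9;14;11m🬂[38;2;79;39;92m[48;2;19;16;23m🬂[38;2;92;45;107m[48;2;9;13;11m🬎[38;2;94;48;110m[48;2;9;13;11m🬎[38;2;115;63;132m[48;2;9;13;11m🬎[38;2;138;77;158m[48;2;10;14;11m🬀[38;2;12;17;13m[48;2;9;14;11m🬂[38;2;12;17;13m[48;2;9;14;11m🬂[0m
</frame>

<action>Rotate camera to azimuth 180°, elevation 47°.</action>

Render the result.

<frame>
[38;2;32;44;28m[48;2;29;40;25m🬂[38;2;32;44;28m[48;2;29;40;25m🬂[38;2;32;44;28m[48;2;29;40;25m🬂[38;2;32;44;28m[48;2;29;40;25m🬂[38;2;32;44;28m[48;2;29;40;25m🬂[38;2;32;44;28m[48;2;29;40;25m🬂[38;2;32;44;28m[48;2;29;40;25m🬂[38;2;32;44;28m[48;2;29;40;25m🬂[38;2;32;44;28m[48;2;29;40;25m🬂[38;2;32;44;28m[48;2;29;40;25m🬂[0m
[38;2;26;36;23m[48;2;23;32;21m🬎[38;2;26;36;23m[48;2;23;32;21m🬎[38;2;26;36;23m[48;2;23;32;21m🬎[38;2;25;35;23m[48;2;119;59;139m🬝[38;2;44;41;46m[48;2;218;151;240m🬬[38;2;26;36;23m[48;2;82;41;96m🬎[38;2;26;36;23m[48;2;84;42;99m🬎[38;2;26;36;23m[48;2;23;32;21m🬎[38;2;26;36;23m[48;2;23;32;21m🬎[38;2;26;36;23m[48;2;23;32;21m🬎[0m
[38;2;21;29;19m[48;2;18;26;18m🬎[38;2;21;29;19m[48;2;18;26;18m🬎[38;2;20;28;19m[48;2;109;53;127m🬕[38;2;119;59;139m[48;2;18;26;18m🬆[38;2;21;29;19m[48;2;18;26;18m🬎[38;2;21;29;19m[48;2;18;26;18m🬎[38;2;19;27;18m[48;2;21;10;24m🬺[38;2;74;36;86m[48;2;20;22;20m🬧[38;2;21;29;19m[48;2;18;26;18m🬎[38;2;21;29;19m[48;2;18;26;18m🬎[0m
[38;2;17;24;17m[48;2;14;20;14m🬂[38;2;17;24;17m[48;2;14;20;14m🬂[38;2;89;44;103m[48;2;22;19;24m▐[38;2;16;22;16m[48;2;88;44;103m🬉[38;2;66;33;77m[48;2;15;21;15m🬏[38;2;17;24;17m[48;2;14;20;14m🬂[38;2;20;22;22m[48;2;82;41;96m🬝[38;2;40;19;46m[48;2;122;64;140m🬄[38;2;133;66;155m[48;2;14;20;15m🬀[38;2;17;24;17m[48;2;14;20;14m🬂[0m
[38;2;12;17;13m[48;2;9;14;11m🬂[38;2;12;17;13m[48;2;9;14;11m🬂[38;2;12;17;13m[48;2;9;14;11m🬂[38;2;79;39;92m[48;2;9;13;11m🬊[38;2;101;50;118m[48;2;9;13;11m🬎[38;2;112;57;130m[48;2;9;13;11m🬎[38;2;157;97;177m[48;2;41;26;48m🬆[38;2;135;69;157m[48;2;10;14;11m🬀[38;2;12;17;13m[48;2;9;14;11m🬂[38;2;12;17;13m[48;2;9;14;11m🬂[0m
</frame>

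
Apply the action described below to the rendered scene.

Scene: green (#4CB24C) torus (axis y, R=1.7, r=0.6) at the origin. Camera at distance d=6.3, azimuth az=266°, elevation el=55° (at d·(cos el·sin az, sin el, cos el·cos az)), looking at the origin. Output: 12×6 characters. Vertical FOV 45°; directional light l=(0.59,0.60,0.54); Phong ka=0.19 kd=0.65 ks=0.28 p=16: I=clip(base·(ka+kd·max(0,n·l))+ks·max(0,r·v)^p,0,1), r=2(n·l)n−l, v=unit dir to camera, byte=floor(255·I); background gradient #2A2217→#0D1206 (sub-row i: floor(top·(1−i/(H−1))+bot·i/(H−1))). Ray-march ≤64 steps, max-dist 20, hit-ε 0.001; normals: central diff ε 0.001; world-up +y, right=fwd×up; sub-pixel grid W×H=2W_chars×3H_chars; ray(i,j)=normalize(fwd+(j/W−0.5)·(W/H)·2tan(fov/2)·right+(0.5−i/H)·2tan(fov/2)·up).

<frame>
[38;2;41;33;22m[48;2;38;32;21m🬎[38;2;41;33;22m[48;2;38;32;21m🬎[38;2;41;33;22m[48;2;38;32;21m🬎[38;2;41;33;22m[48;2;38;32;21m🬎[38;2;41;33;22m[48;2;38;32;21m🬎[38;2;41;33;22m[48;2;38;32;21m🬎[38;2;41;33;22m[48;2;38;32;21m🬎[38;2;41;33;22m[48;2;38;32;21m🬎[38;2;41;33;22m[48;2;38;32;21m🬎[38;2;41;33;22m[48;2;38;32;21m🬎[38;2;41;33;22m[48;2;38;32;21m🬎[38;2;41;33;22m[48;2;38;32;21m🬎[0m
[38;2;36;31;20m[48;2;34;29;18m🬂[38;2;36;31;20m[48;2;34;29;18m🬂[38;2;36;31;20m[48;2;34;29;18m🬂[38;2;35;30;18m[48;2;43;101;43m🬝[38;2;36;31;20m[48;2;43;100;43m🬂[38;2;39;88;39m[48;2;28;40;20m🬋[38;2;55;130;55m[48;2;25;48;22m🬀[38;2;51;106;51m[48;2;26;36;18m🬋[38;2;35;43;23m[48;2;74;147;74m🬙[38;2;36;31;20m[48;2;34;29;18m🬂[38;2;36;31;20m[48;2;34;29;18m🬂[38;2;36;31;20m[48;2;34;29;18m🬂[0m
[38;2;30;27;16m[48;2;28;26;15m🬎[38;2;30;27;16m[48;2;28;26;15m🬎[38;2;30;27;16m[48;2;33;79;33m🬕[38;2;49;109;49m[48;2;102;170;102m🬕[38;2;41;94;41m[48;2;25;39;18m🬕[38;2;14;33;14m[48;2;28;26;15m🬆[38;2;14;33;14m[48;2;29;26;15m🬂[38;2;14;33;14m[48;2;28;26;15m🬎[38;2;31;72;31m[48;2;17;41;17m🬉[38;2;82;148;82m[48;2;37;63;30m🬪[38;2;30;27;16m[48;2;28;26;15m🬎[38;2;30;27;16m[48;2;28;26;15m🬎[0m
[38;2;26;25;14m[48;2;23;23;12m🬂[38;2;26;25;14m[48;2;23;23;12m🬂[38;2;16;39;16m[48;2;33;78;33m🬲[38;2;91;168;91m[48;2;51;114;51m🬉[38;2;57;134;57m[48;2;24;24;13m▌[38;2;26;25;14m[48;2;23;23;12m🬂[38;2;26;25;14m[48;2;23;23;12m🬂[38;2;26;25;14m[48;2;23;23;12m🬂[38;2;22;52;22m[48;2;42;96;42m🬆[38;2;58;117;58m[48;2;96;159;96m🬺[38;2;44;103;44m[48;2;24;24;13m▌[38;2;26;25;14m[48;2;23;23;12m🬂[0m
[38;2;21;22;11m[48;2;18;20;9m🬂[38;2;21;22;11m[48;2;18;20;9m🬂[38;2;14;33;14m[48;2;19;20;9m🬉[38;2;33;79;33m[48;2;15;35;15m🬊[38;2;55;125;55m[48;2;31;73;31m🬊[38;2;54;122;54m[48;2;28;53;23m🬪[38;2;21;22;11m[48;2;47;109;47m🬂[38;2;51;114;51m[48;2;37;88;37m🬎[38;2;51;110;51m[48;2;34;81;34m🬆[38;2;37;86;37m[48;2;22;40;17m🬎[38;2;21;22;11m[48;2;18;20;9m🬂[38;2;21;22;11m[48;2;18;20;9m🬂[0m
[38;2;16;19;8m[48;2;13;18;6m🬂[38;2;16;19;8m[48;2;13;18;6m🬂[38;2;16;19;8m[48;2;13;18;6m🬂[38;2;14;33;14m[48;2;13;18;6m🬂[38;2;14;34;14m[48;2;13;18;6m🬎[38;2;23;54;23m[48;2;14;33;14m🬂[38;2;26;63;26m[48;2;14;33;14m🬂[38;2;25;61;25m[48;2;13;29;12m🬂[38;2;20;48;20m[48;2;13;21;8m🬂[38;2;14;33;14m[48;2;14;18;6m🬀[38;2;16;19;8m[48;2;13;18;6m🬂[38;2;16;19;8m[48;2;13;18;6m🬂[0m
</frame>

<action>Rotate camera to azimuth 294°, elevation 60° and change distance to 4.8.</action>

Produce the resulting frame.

<frame>
[38;2;41;33;22m[48;2;38;32;21m🬎[38;2;41;33;22m[48;2;38;32;21m🬎[38;2;41;33;22m[48;2;38;32;21m🬎[38;2;40;33;22m[48;2;34;81;34m🬝[38;2;41;33;22m[48;2;43;101;43m🬎[38;2;41;33;22m[48;2;43;101;43m🬆[38;2;42;34;23m[48;2;43;102;43m🬂[38;2;41;33;22m[48;2;41;97;41m🬎[38;2;41;33;22m[48;2;53;125;53m🬎[38;2;41;33;22m[48;2;38;32;21m🬎[38;2;41;33;22m[48;2;38;32;21m🬎[38;2;41;33;22m[48;2;38;32;21m🬎[0m
[38;2;36;31;20m[48;2;34;29;18m🬂[38;2;36;31;20m[48;2;34;29;18m🬂[38;2;30;36;20m[48;2;41;98;41m🬆[38;2;46;106;46m[48;2;71;139;71m🬎[38;2;45;106;45m[48;2;37;87;37m🬕[38;2;33;80;33m[48;2;20;46;20m🬆[38;2;26;63;26m[48;2;14;34;14m🬂[38;2;26;62;26m[48;2;14;33;14m🬂[38;2;37;87;37m[48;2;18;42;18m🬂[38;2;30;45;22m[48;2;45;104;45m🬑[38;2;63;140;63m[48;2;35;30;19m🬓[38;2;36;31;20m[48;2;34;29;18m🬂[0m
[38;2;30;27;16m[48;2;28;26;15m🬎[38;2;23;39;18m[48;2;36;84;36m▌[38;2;50;117;50m[48;2;87;164;87m🬕[38;2;109;186;109m[48;2;58;131;58m🬄[38;2;39;91;39m[48;2;28;35;18m🬄[38;2;14;33;14m[48;2;29;26;15m🬀[38;2;30;27;16m[48;2;28;26;15m🬎[38;2;14;33;14m[48;2;29;26;15m🬂[38;2;14;33;14m[48;2;28;26;15m🬬[38;2;26;62;26m[48;2;16;38;16m🬉[38;2;79;147;79m[48;2;40;92;40m▐[38;2;61;141;61m[48;2;30;27;16m🬓[0m
[38;2;26;25;14m[48;2;23;23;12m🬂[38;2;39;93;39m[48;2;24;58;24m▐[38;2;72;151;72m[48;2;52;122;52m🬉[38;2;52;124;52m[48;2;62;147;62m🬉[38;2;26;25;14m[48;2;23;23;12m🬂[38;2;26;25;14m[48;2;23;23;12m🬂[38;2;26;25;14m[48;2;23;23;12m🬂[38;2;26;25;14m[48;2;23;23;12m🬂[38;2;24;24;13m[48;2;14;33;14m▌[38;2;18;43;18m[48;2;29;70;29m🬕[38;2;38;89;38m[48;2;84;147;84m▌[38;2;78;151;78m[48;2;24;24;13m▌[0m
[38;2;21;22;11m[48;2;18;20;9m🬂[38;2;30;72;30m[48;2;16;39;16m🬉[38;2;47;112;47m[48;2;36;87;36m🬊[38;2;59;138;59m[48;2;50;117;50m🬊[38;2;21;22;11m[48;2;55;130;55m🬂[38;2;20;21;10m[48;2;51;120;51m🬎[38;2;20;21;10m[48;2;43;103;43m🬎[38;2;21;30;14m[48;2;40;94;40m🬎[38;2;22;39;17m[48;2;36;87;36m🬂[38;2;36;85;36m[48;2;48;106;48m🬆[38;2;62;125;62m[48;2;101;167;101m🬺[38;2;52;121;52m[48;2;19;21;10m▌[0m
[38;2;16;19;8m[48;2;13;18;6m🬂[38;2;14;33;14m[48;2;14;18;6m🬉[38;2;27;64;27m[48;2;14;34;14m🬊[38;2;40;95;40m[48;2;28;66;28m🬊[38;2;46;110;46m[48;2;37;87;37m🬊[38;2;47;111;47m[48;2;39;93;39m🬎[38;2;45;108;45m[48;2;41;97;41m🬎[38;2;44;103;44m[48;2;41;97;41m🬎[38;2;44;103;44m[48;2;41;97;41m🬎[38;2;51;111;51m[48;2;42;100;42m🬂[38;2;43;102;43m[48;2;13;18;6m🬝[38;2;16;19;8m[48;2;13;18;6m🬂[0m
</frame>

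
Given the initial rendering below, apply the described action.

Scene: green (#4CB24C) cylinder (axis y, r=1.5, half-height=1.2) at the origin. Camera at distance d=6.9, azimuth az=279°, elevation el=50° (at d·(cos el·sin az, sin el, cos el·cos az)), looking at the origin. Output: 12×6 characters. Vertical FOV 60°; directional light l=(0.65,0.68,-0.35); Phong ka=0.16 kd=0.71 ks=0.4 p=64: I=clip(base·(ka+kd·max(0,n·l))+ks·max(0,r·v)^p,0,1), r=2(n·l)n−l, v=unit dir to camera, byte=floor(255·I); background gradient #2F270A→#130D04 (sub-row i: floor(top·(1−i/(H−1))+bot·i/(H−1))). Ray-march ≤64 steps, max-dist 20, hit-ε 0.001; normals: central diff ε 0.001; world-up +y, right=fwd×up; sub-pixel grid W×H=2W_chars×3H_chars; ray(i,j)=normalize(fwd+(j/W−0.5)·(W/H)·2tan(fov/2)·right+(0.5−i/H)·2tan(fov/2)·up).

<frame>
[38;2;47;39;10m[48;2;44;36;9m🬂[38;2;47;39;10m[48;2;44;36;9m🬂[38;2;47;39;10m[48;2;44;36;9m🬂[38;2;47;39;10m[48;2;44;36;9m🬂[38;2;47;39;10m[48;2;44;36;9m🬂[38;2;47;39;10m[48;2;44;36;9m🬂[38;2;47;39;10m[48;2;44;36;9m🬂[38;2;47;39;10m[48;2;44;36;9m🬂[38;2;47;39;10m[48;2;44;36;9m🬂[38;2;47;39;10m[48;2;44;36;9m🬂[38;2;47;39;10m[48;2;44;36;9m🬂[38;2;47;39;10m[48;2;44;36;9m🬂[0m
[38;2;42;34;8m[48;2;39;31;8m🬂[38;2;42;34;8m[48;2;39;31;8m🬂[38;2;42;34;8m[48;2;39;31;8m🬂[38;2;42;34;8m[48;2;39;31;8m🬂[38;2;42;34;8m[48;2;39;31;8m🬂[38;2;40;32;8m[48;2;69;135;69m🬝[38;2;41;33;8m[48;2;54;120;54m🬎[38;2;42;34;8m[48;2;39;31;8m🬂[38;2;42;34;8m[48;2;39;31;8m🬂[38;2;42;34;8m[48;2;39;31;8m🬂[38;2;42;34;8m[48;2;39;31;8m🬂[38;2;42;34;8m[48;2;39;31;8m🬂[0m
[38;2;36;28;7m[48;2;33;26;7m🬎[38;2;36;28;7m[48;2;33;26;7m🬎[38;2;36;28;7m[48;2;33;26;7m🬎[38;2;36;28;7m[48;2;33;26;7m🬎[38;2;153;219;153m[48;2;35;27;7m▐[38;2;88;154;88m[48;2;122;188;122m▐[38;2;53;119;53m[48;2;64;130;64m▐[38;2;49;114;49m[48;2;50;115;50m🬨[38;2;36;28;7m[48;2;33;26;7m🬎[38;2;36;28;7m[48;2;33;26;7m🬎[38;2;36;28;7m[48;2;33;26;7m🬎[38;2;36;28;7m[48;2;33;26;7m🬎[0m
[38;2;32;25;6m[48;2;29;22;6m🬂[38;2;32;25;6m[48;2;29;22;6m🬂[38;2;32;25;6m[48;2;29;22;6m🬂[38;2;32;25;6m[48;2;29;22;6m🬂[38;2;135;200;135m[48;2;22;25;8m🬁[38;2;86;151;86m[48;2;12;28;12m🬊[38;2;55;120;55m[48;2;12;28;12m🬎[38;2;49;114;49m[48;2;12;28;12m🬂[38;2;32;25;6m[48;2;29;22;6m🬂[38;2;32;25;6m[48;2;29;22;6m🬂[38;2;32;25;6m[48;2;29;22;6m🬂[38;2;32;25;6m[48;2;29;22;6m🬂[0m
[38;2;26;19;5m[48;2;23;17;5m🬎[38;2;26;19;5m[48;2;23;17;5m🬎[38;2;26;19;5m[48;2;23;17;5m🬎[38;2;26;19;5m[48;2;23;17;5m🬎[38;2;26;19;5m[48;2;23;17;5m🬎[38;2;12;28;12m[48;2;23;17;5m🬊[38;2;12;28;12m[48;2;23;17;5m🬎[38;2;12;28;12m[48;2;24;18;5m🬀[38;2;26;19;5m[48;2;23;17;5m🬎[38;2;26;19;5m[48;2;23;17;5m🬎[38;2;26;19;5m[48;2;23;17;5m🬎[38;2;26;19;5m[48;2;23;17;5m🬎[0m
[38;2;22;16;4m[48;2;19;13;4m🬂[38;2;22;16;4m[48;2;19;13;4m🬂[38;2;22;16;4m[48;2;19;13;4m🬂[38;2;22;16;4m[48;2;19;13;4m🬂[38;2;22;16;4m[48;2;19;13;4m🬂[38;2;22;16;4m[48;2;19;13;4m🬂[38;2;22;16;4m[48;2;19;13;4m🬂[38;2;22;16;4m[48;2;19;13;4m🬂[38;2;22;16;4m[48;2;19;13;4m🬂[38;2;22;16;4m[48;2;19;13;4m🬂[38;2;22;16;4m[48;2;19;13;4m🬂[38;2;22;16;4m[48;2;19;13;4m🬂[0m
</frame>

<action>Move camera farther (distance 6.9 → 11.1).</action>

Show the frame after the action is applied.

<frame>
[38;2;47;39;10m[48;2;44;36;9m🬂[38;2;47;39;10m[48;2;44;36;9m🬂[38;2;47;39;10m[48;2;44;36;9m🬂[38;2;47;39;10m[48;2;44;36;9m🬂[38;2;47;39;10m[48;2;44;36;9m🬂[38;2;47;39;10m[48;2;44;36;9m🬂[38;2;47;39;10m[48;2;44;36;9m🬂[38;2;47;39;10m[48;2;44;36;9m🬂[38;2;47;39;10m[48;2;44;36;9m🬂[38;2;47;39;10m[48;2;44;36;9m🬂[38;2;47;39;10m[48;2;44;36;9m🬂[38;2;47;39;10m[48;2;44;36;9m🬂[0m
[38;2;42;34;8m[48;2;39;31;8m🬂[38;2;42;34;8m[48;2;39;31;8m🬂[38;2;42;34;8m[48;2;39;31;8m🬂[38;2;42;34;8m[48;2;39;31;8m🬂[38;2;42;34;8m[48;2;39;31;8m🬂[38;2;42;34;8m[48;2;39;31;8m🬂[38;2;42;34;8m[48;2;39;31;8m🬂[38;2;42;34;8m[48;2;39;31;8m🬂[38;2;42;34;8m[48;2;39;31;8m🬂[38;2;42;34;8m[48;2;39;31;8m🬂[38;2;42;34;8m[48;2;39;31;8m🬂[38;2;42;34;8m[48;2;39;31;8m🬂[0m
[38;2;36;28;7m[48;2;33;26;7m🬎[38;2;36;28;7m[48;2;33;26;7m🬎[38;2;36;28;7m[48;2;33;26;7m🬎[38;2;36;28;7m[48;2;33;26;7m🬎[38;2;36;28;7m[48;2;33;26;7m🬎[38;2;36;28;7m[48;2;103;169;103m🬆[38;2;37;29;7m[48;2;60;125;60m🬂[38;2;50;115;50m[48;2;35;28;7m🬏[38;2;36;28;7m[48;2;33;26;7m🬎[38;2;36;28;7m[48;2;33;26;7m🬎[38;2;36;28;7m[48;2;33;26;7m🬎[38;2;36;28;7m[48;2;33;26;7m🬎[0m
[38;2;32;25;6m[48;2;29;22;6m🬂[38;2;32;25;6m[48;2;29;22;6m🬂[38;2;32;25;6m[48;2;29;22;6m🬂[38;2;32;25;6m[48;2;29;22;6m🬂[38;2;32;25;6m[48;2;29;22;6m🬂[38;2;81;147;81m[48;2;18;25;9m🬁[38;2;57;122;57m[48;2;12;28;12m🬂[38;2;12;28;12m[48;2;29;23;6m🬀[38;2;32;25;6m[48;2;29;22;6m🬂[38;2;32;25;6m[48;2;29;22;6m🬂[38;2;32;25;6m[48;2;29;22;6m🬂[38;2;32;25;6m[48;2;29;22;6m🬂[0m
[38;2;26;19;5m[48;2;23;17;5m🬎[38;2;26;19;5m[48;2;23;17;5m🬎[38;2;26;19;5m[48;2;23;17;5m🬎[38;2;26;19;5m[48;2;23;17;5m🬎[38;2;26;19;5m[48;2;23;17;5m🬎[38;2;26;19;5m[48;2;23;17;5m🬎[38;2;26;19;5m[48;2;23;17;5m🬎[38;2;26;19;5m[48;2;23;17;5m🬎[38;2;26;19;5m[48;2;23;17;5m🬎[38;2;26;19;5m[48;2;23;17;5m🬎[38;2;26;19;5m[48;2;23;17;5m🬎[38;2;26;19;5m[48;2;23;17;5m🬎[0m
[38;2;22;16;4m[48;2;19;13;4m🬂[38;2;22;16;4m[48;2;19;13;4m🬂[38;2;22;16;4m[48;2;19;13;4m🬂[38;2;22;16;4m[48;2;19;13;4m🬂[38;2;22;16;4m[48;2;19;13;4m🬂[38;2;22;16;4m[48;2;19;13;4m🬂[38;2;22;16;4m[48;2;19;13;4m🬂[38;2;22;16;4m[48;2;19;13;4m🬂[38;2;22;16;4m[48;2;19;13;4m🬂[38;2;22;16;4m[48;2;19;13;4m🬂[38;2;22;16;4m[48;2;19;13;4m🬂[38;2;22;16;4m[48;2;19;13;4m🬂[0m
</frame>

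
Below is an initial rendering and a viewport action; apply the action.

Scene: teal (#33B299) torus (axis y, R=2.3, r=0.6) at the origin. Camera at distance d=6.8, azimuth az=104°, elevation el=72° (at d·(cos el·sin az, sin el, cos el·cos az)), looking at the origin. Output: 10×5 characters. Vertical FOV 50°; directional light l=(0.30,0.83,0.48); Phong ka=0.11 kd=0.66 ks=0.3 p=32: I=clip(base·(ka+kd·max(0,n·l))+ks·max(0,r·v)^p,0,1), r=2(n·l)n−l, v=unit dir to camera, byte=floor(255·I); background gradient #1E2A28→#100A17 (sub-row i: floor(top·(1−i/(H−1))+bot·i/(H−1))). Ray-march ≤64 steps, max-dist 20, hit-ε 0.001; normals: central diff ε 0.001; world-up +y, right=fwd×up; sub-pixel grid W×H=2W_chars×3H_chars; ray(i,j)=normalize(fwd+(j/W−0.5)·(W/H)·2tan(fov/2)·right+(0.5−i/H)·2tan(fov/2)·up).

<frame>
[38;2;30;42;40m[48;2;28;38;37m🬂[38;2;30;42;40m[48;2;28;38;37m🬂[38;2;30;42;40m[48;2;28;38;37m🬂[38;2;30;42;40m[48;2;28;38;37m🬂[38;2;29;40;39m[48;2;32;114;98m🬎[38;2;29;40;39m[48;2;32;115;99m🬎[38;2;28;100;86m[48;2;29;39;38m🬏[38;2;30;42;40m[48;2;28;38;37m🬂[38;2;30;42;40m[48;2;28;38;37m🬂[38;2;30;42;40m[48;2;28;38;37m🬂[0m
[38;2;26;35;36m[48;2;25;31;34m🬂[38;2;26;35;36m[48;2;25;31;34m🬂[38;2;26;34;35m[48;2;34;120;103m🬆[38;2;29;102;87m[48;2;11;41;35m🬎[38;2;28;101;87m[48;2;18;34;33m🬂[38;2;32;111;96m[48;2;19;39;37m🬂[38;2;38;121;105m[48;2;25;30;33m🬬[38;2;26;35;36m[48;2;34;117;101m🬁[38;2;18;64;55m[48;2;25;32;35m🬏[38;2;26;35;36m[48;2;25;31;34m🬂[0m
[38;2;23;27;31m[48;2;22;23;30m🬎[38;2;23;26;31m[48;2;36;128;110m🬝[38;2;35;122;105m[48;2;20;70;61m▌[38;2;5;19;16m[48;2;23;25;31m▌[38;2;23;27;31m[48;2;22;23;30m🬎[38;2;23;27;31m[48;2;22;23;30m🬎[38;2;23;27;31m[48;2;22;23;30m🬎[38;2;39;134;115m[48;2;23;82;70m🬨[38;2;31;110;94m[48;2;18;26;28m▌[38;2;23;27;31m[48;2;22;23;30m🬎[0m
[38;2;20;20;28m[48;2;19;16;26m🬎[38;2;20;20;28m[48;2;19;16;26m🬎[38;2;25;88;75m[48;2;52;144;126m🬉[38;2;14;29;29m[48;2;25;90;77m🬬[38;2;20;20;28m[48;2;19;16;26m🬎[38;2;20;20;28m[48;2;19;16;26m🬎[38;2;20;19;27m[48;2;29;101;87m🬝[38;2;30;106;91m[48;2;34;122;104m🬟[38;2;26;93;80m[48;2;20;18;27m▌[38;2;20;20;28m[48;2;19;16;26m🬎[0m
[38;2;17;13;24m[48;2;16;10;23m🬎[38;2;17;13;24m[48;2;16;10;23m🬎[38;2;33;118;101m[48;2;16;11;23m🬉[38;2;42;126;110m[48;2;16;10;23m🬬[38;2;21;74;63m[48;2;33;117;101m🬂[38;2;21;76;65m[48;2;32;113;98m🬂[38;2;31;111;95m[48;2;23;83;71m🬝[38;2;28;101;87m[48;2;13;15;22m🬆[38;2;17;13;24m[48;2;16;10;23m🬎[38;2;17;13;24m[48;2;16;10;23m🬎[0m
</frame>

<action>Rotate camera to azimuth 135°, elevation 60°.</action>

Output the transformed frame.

<frame>
[38;2;30;42;40m[48;2;28;38;37m🬂[38;2;30;42;40m[48;2;28;38;37m🬂[38;2;30;42;40m[48;2;28;38;37m🬂[38;2;30;42;40m[48;2;28;38;37m🬂[38;2;30;42;40m[48;2;28;38;37m🬂[38;2;30;42;40m[48;2;28;38;37m🬂[38;2;30;42;40m[48;2;28;38;37m🬂[38;2;30;42;40m[48;2;28;38;37m🬂[38;2;30;42;40m[48;2;28;38;37m🬂[38;2;30;42;40m[48;2;28;38;37m🬂[0m
[38;2;26;35;36m[48;2;25;31;34m🬂[38;2;26;35;36m[48;2;25;31;34m🬂[38;2;25;32;35m[48;2;32;112;96m🬝[38;2;29;103;89m[48;2;16;38;34m🬍[38;2;30;105;90m[48;2;13;33;30m🬂[38;2;30;107;92m[48;2;20;42;40m🬂[38;2;46;128;113m[48;2;20;72;62m🬊[38;2;26;34;35m[48;2;52;140;123m🬊[38;2;26;35;36m[48;2;25;31;34m🬂[38;2;26;35;36m[48;2;25;31;34m🬂[0m
[38;2;23;27;31m[48;2;22;23;30m🬎[38;2;23;26;31m[48;2;37;130;112m🬝[38;2;20;71;61m[48;2;40;128;110m▐[38;2;5;19;16m[48;2;22;25;30m🬄[38;2;23;27;31m[48;2;22;23;30m🬎[38;2;23;27;31m[48;2;22;23;30m🬎[38;2;23;27;31m[48;2;22;23;30m🬎[38;2;38;127;109m[48;2;22;23;30m🬬[38;2;19;29;31m[48;2;31;109;94m▐[38;2;23;27;31m[48;2;22;23;30m🬎[0m
[38;2;20;20;28m[48;2;19;16;26m🬎[38;2;35;124;107m[48;2;19;18;27m🬁[38;2;36;115;100m[48;2;99;187;169m🬜[38;2;15;19;24m[48;2;25;90;77m🬊[38;2;13;47;40m[48;2;20;19;27m🬏[38;2;20;20;28m[48;2;19;16;26m🬎[38;2;20;20;28m[48;2;31;110;95m🬎[38;2;36;129;111m[48;2;31;110;94m🬜[38;2;28;99;85m[48;2;16;31;32m🬄[38;2;20;20;28m[48;2;19;16;26m🬎[0m
[38;2;17;13;24m[48;2;16;10;23m🬎[38;2;17;13;24m[48;2;16;10;23m🬎[38;2;26;95;82m[48;2;16;10;23m🬊[38;2;40;122;106m[48;2;19;45;46m🬎[38;2;32;113;97m[48;2;26;92;79m🬎[38;2;32;114;98m[48;2;25;87;75m🬎[38;2;31;110;94m[48;2;16;57;49m🬎[38;2;23;82;70m[48;2;12;13;20m🬆[38;2;5;19;16m[48;2;16;11;23m🬀[38;2;17;13;24m[48;2;16;10;23m🬎[0m
</frame>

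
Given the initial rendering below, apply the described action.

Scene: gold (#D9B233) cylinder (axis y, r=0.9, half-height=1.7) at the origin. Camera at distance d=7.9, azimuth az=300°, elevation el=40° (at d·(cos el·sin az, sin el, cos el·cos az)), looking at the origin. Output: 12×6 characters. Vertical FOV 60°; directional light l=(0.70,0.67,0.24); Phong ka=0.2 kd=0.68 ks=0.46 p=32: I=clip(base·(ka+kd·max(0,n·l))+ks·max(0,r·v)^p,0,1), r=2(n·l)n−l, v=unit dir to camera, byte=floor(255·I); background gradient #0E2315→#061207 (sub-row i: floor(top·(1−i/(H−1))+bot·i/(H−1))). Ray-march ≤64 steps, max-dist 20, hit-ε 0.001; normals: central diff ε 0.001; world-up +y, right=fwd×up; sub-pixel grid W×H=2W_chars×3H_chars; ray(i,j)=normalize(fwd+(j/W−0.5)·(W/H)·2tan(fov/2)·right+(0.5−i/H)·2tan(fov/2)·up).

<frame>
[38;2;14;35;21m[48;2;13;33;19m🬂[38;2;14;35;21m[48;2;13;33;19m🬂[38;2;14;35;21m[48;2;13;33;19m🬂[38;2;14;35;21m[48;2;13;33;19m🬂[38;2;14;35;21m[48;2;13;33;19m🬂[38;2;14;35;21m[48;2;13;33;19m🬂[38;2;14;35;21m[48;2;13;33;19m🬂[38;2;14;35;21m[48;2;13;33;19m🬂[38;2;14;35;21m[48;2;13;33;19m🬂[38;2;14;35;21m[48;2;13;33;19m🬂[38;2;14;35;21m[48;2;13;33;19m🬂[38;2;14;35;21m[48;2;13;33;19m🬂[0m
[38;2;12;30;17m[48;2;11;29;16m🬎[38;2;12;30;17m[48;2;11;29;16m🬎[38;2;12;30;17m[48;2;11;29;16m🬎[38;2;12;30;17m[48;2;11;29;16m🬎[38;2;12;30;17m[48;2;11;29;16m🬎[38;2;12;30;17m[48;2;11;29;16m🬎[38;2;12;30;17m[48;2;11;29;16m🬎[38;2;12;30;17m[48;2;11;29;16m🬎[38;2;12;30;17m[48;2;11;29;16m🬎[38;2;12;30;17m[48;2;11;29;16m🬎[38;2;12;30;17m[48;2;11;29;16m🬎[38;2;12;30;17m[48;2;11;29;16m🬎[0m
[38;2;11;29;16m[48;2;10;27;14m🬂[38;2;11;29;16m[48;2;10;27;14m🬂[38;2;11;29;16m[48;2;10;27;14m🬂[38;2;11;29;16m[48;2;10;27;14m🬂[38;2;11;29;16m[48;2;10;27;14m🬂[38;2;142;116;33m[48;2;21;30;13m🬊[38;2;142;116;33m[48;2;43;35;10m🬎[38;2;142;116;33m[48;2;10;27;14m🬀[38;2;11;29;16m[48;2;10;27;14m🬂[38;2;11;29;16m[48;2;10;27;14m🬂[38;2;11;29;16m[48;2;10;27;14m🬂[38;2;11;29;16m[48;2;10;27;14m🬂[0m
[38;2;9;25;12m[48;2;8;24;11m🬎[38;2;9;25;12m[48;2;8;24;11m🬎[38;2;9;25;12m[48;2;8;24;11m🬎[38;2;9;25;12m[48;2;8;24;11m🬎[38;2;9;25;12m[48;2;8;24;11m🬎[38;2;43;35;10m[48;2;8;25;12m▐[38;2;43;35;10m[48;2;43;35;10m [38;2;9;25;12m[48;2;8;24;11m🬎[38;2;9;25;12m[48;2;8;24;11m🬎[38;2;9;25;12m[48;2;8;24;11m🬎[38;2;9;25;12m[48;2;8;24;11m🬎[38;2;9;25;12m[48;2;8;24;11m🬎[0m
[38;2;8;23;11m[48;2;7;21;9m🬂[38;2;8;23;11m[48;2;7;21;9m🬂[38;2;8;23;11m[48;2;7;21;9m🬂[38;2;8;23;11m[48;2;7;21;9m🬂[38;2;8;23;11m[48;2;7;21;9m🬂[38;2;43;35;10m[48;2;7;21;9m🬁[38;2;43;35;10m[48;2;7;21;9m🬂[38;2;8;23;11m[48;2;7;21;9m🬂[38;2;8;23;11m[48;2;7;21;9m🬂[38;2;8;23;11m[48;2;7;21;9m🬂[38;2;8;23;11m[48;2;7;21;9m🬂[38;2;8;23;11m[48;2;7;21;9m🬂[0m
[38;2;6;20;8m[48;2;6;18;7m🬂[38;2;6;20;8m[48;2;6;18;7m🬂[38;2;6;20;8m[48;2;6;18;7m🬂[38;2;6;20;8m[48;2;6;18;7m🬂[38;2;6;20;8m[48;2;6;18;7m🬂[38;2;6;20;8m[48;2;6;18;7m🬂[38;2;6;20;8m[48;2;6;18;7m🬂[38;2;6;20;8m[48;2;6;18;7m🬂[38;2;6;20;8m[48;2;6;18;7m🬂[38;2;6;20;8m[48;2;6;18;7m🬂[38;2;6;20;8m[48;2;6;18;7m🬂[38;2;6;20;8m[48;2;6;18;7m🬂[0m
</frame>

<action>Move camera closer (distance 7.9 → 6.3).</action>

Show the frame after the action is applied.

<frame>
[38;2;14;35;21m[48;2;13;33;19m🬂[38;2;14;35;21m[48;2;13;33;19m🬂[38;2;14;35;21m[48;2;13;33;19m🬂[38;2;14;35;21m[48;2;13;33;19m🬂[38;2;14;35;21m[48;2;13;33;19m🬂[38;2;14;35;21m[48;2;13;33;19m🬂[38;2;14;35;21m[48;2;13;33;19m🬂[38;2;14;35;21m[48;2;13;33;19m🬂[38;2;14;35;21m[48;2;13;33;19m🬂[38;2;14;35;21m[48;2;13;33;19m🬂[38;2;14;35;21m[48;2;13;33;19m🬂[38;2;14;35;21m[48;2;13;33;19m🬂[0m
[38;2;12;30;17m[48;2;11;29;16m🬎[38;2;12;30;17m[48;2;11;29;16m🬎[38;2;12;30;17m[48;2;11;29;16m🬎[38;2;12;30;17m[48;2;11;29;16m🬎[38;2;12;30;17m[48;2;11;29;16m🬎[38;2;12;30;17m[48;2;142;116;33m🬎[38;2;12;30;17m[48;2;142;116;33m🬎[38;2;142;116;33m[48;2;11;30;17m🬏[38;2;12;30;17m[48;2;11;29;16m🬎[38;2;12;30;17m[48;2;11;29;16m🬎[38;2;12;30;17m[48;2;11;29;16m🬎[38;2;12;30;17m[48;2;11;29;16m🬎[0m
[38;2;11;29;16m[48;2;10;27;14m🬂[38;2;11;29;16m[48;2;10;27;14m🬂[38;2;11;29;16m[48;2;10;27;14m🬂[38;2;11;29;16m[48;2;10;27;14m🬂[38;2;11;29;16m[48;2;10;27;14m🬂[38;2;142;116;33m[48;2;43;35;10m🬂[38;2;142;116;33m[48;2;43;35;10m🬂[38;2;142;116;33m[48;2;27;34;13m🬀[38;2;11;29;16m[48;2;10;27;14m🬂[38;2;11;29;16m[48;2;10;27;14m🬂[38;2;11;29;16m[48;2;10;27;14m🬂[38;2;11;29;16m[48;2;10;27;14m🬂[0m
[38;2;9;25;12m[48;2;8;24;11m🬎[38;2;9;25;12m[48;2;8;24;11m🬎[38;2;9;25;12m[48;2;8;24;11m🬎[38;2;9;25;12m[48;2;8;24;11m🬎[38;2;9;25;12m[48;2;8;24;11m🬎[38;2;43;35;10m[48;2;43;35;10m [38;2;43;35;10m[48;2;43;35;10m [38;2;79;65;18m[48;2;8;25;12m▌[38;2;9;25;12m[48;2;8;24;11m🬎[38;2;9;25;12m[48;2;8;24;11m🬎[38;2;9;25;12m[48;2;8;24;11m🬎[38;2;9;25;12m[48;2;8;24;11m🬎[0m
[38;2;8;23;11m[48;2;7;21;9m🬂[38;2;8;23;11m[48;2;7;21;9m🬂[38;2;8;23;11m[48;2;7;21;9m🬂[38;2;8;23;11m[48;2;7;21;9m🬂[38;2;8;23;11m[48;2;7;21;9m🬂[38;2;43;35;10m[48;2;7;21;9m🬉[38;2;43;35;10m[48;2;7;21;9m🬎[38;2;8;23;11m[48;2;7;21;9m🬂[38;2;8;23;11m[48;2;7;21;9m🬂[38;2;8;23;11m[48;2;7;21;9m🬂[38;2;8;23;11m[48;2;7;21;9m🬂[38;2;8;23;11m[48;2;7;21;9m🬂[0m
[38;2;6;20;8m[48;2;6;18;7m🬂[38;2;6;20;8m[48;2;6;18;7m🬂[38;2;6;20;8m[48;2;6;18;7m🬂[38;2;6;20;8m[48;2;6;18;7m🬂[38;2;6;20;8m[48;2;6;18;7m🬂[38;2;6;20;8m[48;2;6;18;7m🬂[38;2;6;20;8m[48;2;6;18;7m🬂[38;2;6;20;8m[48;2;6;18;7m🬂[38;2;6;20;8m[48;2;6;18;7m🬂[38;2;6;20;8m[48;2;6;18;7m🬂[38;2;6;20;8m[48;2;6;18;7m🬂[38;2;6;20;8m[48;2;6;18;7m🬂[0m
</frame>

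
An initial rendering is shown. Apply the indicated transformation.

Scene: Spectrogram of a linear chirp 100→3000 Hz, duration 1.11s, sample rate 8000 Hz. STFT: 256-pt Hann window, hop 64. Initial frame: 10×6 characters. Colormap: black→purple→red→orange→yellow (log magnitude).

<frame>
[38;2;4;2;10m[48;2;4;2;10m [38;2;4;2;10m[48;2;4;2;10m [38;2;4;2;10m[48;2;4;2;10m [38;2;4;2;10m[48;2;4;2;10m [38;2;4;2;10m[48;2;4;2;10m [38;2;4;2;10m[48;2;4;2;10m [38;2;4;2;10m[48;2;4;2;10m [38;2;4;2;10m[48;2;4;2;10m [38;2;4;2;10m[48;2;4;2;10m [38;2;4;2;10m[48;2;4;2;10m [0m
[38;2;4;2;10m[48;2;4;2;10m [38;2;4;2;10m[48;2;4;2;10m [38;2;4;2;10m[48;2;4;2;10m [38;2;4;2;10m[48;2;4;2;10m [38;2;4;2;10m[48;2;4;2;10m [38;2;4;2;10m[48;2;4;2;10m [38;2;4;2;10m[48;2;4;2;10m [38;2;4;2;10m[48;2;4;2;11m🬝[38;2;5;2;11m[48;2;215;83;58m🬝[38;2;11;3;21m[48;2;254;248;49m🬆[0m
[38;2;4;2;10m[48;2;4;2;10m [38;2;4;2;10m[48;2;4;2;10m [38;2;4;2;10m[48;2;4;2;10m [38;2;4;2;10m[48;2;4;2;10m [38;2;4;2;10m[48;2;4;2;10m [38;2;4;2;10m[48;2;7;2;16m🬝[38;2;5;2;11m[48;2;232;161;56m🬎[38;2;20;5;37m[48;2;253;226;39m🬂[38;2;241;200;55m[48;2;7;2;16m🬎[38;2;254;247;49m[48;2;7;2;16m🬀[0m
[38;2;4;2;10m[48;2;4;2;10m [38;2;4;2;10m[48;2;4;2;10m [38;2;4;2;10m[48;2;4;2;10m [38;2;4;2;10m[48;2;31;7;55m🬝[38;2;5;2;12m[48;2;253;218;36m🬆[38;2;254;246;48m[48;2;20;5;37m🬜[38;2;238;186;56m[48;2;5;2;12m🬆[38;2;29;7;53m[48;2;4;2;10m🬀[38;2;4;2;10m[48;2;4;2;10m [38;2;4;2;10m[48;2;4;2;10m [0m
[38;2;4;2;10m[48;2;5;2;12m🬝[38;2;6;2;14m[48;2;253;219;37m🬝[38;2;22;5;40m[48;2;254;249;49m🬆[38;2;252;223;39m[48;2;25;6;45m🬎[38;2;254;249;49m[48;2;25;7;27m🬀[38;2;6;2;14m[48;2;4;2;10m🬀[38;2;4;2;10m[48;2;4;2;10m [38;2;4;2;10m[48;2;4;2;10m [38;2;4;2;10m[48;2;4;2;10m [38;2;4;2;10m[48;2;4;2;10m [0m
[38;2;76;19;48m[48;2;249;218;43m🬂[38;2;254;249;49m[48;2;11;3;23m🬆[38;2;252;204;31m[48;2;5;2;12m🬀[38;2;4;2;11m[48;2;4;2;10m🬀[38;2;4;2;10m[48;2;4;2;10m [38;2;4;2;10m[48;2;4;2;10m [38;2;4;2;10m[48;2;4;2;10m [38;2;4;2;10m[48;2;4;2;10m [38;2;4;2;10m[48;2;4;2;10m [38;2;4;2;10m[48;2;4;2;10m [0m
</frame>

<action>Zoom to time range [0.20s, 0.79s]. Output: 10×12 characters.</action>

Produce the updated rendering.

<frame>
[38;2;4;2;10m[48;2;4;2;10m [38;2;4;2;10m[48;2;4;2;10m [38;2;4;2;10m[48;2;4;2;10m [38;2;4;2;10m[48;2;4;2;10m [38;2;4;2;10m[48;2;4;2;10m [38;2;4;2;10m[48;2;4;2;10m [38;2;4;2;10m[48;2;4;2;10m [38;2;4;2;10m[48;2;4;2;10m [38;2;4;2;10m[48;2;4;2;10m [38;2;4;2;10m[48;2;4;2;10m [0m
[38;2;4;2;10m[48;2;4;2;10m [38;2;4;2;10m[48;2;4;2;10m [38;2;4;2;10m[48;2;4;2;10m [38;2;4;2;10m[48;2;4;2;10m [38;2;4;2;10m[48;2;4;2;10m [38;2;4;2;10m[48;2;4;2;10m [38;2;4;2;10m[48;2;4;2;10m [38;2;4;2;10m[48;2;4;2;10m [38;2;4;2;10m[48;2;4;2;10m [38;2;4;2;10m[48;2;4;2;10m [0m
[38;2;4;2;10m[48;2;4;2;10m [38;2;4;2;10m[48;2;4;2;10m [38;2;4;2;10m[48;2;4;2;10m [38;2;4;2;10m[48;2;4;2;10m [38;2;4;2;10m[48;2;4;2;10m [38;2;4;2;10m[48;2;4;2;10m [38;2;4;2;10m[48;2;4;2;10m [38;2;4;2;10m[48;2;4;2;10m [38;2;4;2;10m[48;2;4;2;10m [38;2;4;2;10m[48;2;4;2;10m [0m
[38;2;4;2;10m[48;2;4;2;10m [38;2;4;2;10m[48;2;4;2;10m [38;2;4;2;10m[48;2;4;2;10m [38;2;4;2;10m[48;2;4;2;10m [38;2;4;2;10m[48;2;4;2;10m [38;2;4;2;10m[48;2;4;2;10m [38;2;4;2;10m[48;2;4;2;10m [38;2;4;2;10m[48;2;4;2;10m [38;2;4;2;10m[48;2;4;2;10m [38;2;4;2;10m[48;2;4;2;10m [0m
[38;2;4;2;10m[48;2;4;2;10m [38;2;4;2;10m[48;2;4;2;10m [38;2;4;2;10m[48;2;4;2;10m [38;2;4;2;10m[48;2;4;2;10m [38;2;4;2;10m[48;2;4;2;10m [38;2;4;2;10m[48;2;4;2;10m [38;2;4;2;10m[48;2;4;2;10m [38;2;4;2;10m[48;2;4;2;10m [38;2;4;2;10m[48;2;4;2;10m [38;2;4;2;10m[48;2;5;2;12m🬝[0m
[38;2;4;2;10m[48;2;4;2;10m [38;2;4;2;10m[48;2;4;2;10m [38;2;4;2;10m[48;2;4;2;10m [38;2;4;2;10m[48;2;4;2;10m [38;2;4;2;10m[48;2;4;2;10m [38;2;4;2;10m[48;2;4;2;10m [38;2;4;2;10m[48;2;4;2;10m [38;2;4;2;10m[48;2;7;2;16m🬝[38;2;7;2;16m[48;2;211;74;64m🬝[38;2;13;3;25m[48;2;252;220;37m🬆[0m
[38;2;4;2;10m[48;2;4;2;10m [38;2;4;2;10m[48;2;4;2;10m [38;2;4;2;10m[48;2;4;2;10m [38;2;4;2;10m[48;2;4;2;10m [38;2;4;2;10m[48;2;4;2;11m🬝[38;2;4;2;10m[48;2;7;2;16m🬝[38;2;11;3;23m[48;2;250;158;12m🬝[38;2;71;18;52m[48;2;254;247;48m🬆[38;2;239;185;50m[48;2;22;5;40m🬝[38;2;239;173;46m[48;2;30;7;35m🬂[0m
[38;2;4;2;10m[48;2;4;2;10m [38;2;4;2;10m[48;2;4;2;10m [38;2;4;2;10m[48;2;5;2;11m🬝[38;2;5;2;12m[48;2;20;5;37m🬝[38;2;13;3;26m[48;2;240;175;43m🬎[38;2;16;4;31m[48;2;239;185;50m🬀[38;2;247;212;46m[48;2;59;14;58m🬎[38;2;254;243;47m[48;2;40;10;32m🬀[38;2;11;3;22m[48;2;4;2;10m🬀[38;2;5;2;11m[48;2;4;2;10m🬀[0m
[38;2;4;2;10m[48;2;6;2;14m🬝[38;2;7;2;15m[48;2;94;23;87m🬝[38;2;11;3;22m[48;2;238;187;56m🬆[38;2;107;26;77m[48;2;253;223;39m🬟[38;2;254;247;48m[48;2;26;6;46m🬆[38;2;208;69;67m[48;2;9;2;19m🬀[38;2;7;2;16m[48;2;4;2;10m🬀[38;2;4;2;11m[48;2;4;2;10m🬀[38;2;4;2;10m[48;2;4;2;10m [38;2;4;2;10m[48;2;4;2;10m [0m
[38;2;60;15;45m[48;2;254;246;48m🬆[38;2;247;201;41m[48;2;23;6;42m🬝[38;2;232;146;49m[48;2;9;2;20m🬆[38;2;33;8;59m[48;2;5;2;13m🬀[38;2;5;2;12m[48;2;4;2;10m🬀[38;2;4;2;10m[48;2;4;2;10m [38;2;4;2;10m[48;2;4;2;10m [38;2;4;2;10m[48;2;4;2;10m [38;2;4;2;10m[48;2;4;2;10m [38;2;4;2;10m[48;2;4;2;10m [0m
[38;2;254;246;48m[48;2;43;11;31m🬀[38;2;21;5;38m[48;2;4;2;11m🬀[38;2;4;2;11m[48;2;4;2;10m🬂[38;2;4;2;10m[48;2;4;2;10m [38;2;4;2;10m[48;2;4;2;10m [38;2;4;2;10m[48;2;4;2;10m [38;2;4;2;10m[48;2;4;2;10m [38;2;4;2;10m[48;2;4;2;10m [38;2;4;2;10m[48;2;4;2;10m [38;2;4;2;10m[48;2;4;2;10m [0m
[38;2;4;2;10m[48;2;4;2;10m [38;2;4;2;10m[48;2;4;2;10m [38;2;4;2;10m[48;2;4;2;10m [38;2;4;2;10m[48;2;4;2;10m [38;2;4;2;10m[48;2;4;2;10m [38;2;4;2;10m[48;2;4;2;10m [38;2;4;2;10m[48;2;4;2;10m [38;2;4;2;10m[48;2;4;2;10m [38;2;4;2;10m[48;2;4;2;10m [38;2;4;2;10m[48;2;4;2;10m [0m
</frame>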